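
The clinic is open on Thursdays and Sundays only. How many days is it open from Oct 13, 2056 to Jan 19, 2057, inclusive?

28

Oct 13, 2056 is a Friday.
That's 99 days from start to end, counting both.
99 = 7 × 14 + 1, so there are 14 full weeks plus 1 extra day.
Each full week contributes 2 days from the set (Thu, Sun): 14 × 2 = 28.
The 1 extra day is Fri — none qualify.
Total: 28 + 0 = 28.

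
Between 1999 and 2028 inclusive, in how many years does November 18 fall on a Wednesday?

4

Day of week of November 18 in each year:
1999: Thu, 2000: Sat, 2001: Sun, 2002: Mon, 2003: Tue, 2004: Thu, 2005: Fri, 2006: Sat, 2007: Sun, 2008: Tue, 2009: Wed ✓, 2010: Thu, 2011: Fri, 2012: Sun, 2013: Mon, 2014: Tue, 2015: Wed ✓, 2016: Fri, 2017: Sat, 2018: Sun, 2019: Mon, 2020: Wed ✓, 2021: Thu, 2022: Fri, 2023: Sat, 2024: Mon, 2025: Tue, 2026: Wed ✓, 2027: Thu, 2028: Sat
Wednesdays: 2009, 2015, 2020, 2026.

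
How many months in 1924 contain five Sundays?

4

A month has five Sundays exactly when Sunday falls within its first (length − 28) days.
Jan: 31 days, starts Tue → 5 of Tue, Wed, Thu
Feb: 29 days, starts Fri → 5 of Fri
Mar: 31 days, starts Sat → 5 of Sat, Sun, Mon ✓
Apr: 30 days, starts Tue → 5 of Tue, Wed
May: 31 days, starts Thu → 5 of Thu, Fri, Sat
Jun: 30 days, starts Sun → 5 of Sun, Mon ✓
Jul: 31 days, starts Tue → 5 of Tue, Wed, Thu
Aug: 31 days, starts Fri → 5 of Fri, Sat, Sun ✓
Sep: 30 days, starts Mon → 5 of Mon, Tue
Oct: 31 days, starts Wed → 5 of Wed, Thu, Fri
Nov: 30 days, starts Sat → 5 of Sat, Sun ✓
Dec: 31 days, starts Mon → 5 of Mon, Tue, Wed
Months with five Sundays: Mar, Jun, Aug, Nov.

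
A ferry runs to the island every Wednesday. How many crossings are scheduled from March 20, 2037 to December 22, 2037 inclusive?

March 20, 2037 is a Friday.
From March 20, 2037 to December 22, 2037 is 278 days inclusive.
278 = 7 × 39 + 5, so there are 39 full weeks plus 5 extra days.
Each full week contributes one Wednesday: 39 so far.
The 5 extra days are Friday, Saturday, Sunday, Monday, Tuesday — none qualify.
Total: 39 + 0 = 39.

39 Wednesdays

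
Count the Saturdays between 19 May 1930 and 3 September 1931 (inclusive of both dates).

67 Saturdays

19 May 1930 is a Monday.
From 19 May 1930 to 3 September 1931 is 473 days inclusive.
473 = 7 × 67 + 4, so there are 67 full weeks plus 4 extra days.
Each full week contributes one Saturday: 67 so far.
The 4 extra days are Monday, Tuesday, Wednesday, Thursday — none qualify.
Total: 67 + 0 = 67.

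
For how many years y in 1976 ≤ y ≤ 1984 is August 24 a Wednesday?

2

Day of week of August 24 in each year:
1976: Tue, 1977: Wed ✓, 1978: Thu, 1979: Fri, 1980: Sun, 1981: Mon, 1982: Tue, 1983: Wed ✓, 1984: Fri
Wednesdays: 1977, 1983.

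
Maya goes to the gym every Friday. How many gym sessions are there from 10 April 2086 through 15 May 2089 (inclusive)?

10 April 2086 is a Wednesday.
That's 1132 days from start to end, counting both.
1132 = 7 × 161 + 5, so there are 161 full weeks plus 5 extra days.
Each full week contributes one Friday: 161 so far.
The 5 extra days are Wednesday, Thursday, Friday, Saturday, Sunday — 1 of them qualifies.
Total: 161 + 1 = 162.

162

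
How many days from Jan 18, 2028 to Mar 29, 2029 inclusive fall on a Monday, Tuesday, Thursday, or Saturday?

250

Jan 18, 2028 is a Tuesday.
The range spans 437 days (inclusive of both endpoints).
437 = 7 × 62 + 3, so there are 62 full weeks plus 3 extra days.
Each full week contributes 4 days from the set (Mon, Tue, Thu, Sat): 62 × 4 = 248.
The 3 extra days are Tue, Wed, Thu — 2 of them qualify.
Total: 248 + 2 = 250.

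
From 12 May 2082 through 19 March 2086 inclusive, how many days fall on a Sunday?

12 May 2082 is a Tuesday.
That's 1408 days from start to end, counting both.
1408 = 7 × 201 + 1, so there are 201 full weeks plus 1 extra day.
Each full week contributes one Sunday: 201 so far.
The 1 extra day is Tue — none qualify.
Total: 201 + 0 = 201.

201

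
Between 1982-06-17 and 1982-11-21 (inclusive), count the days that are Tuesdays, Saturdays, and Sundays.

68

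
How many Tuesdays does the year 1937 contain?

52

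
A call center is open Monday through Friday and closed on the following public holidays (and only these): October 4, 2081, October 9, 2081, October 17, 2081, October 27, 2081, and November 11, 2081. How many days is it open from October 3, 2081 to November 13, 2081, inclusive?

26

October 3, 2081 is a Friday.
The range spans 42 days (inclusive of both endpoints).
42 = 7 × 6, so the span is exactly 6 full weeks.
Each full week contributes 5 weekdays (Mon–Fri): 6 × 5 = 30.
Total: 30.
Holidays: October 4, 2081 (Sat); October 9, 2081 (Thu); October 17, 2081 (Fri); October 27, 2081 (Mon); November 11, 2081 (Tue).
4 of the 5 holidays fall on weekdays; the rest are weekends and were already excluded.
Business days: 30 − 4 = 26.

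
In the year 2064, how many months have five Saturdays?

A month has five Saturdays exactly when Saturday falls within its first (length − 28) days.
Jan: 31 days, starts Tue → 5 of Tue, Wed, Thu
Feb: 29 days, starts Fri → 5 of Fri
Mar: 31 days, starts Sat → 5 of Sat, Sun, Mon ✓
Apr: 30 days, starts Tue → 5 of Tue, Wed
May: 31 days, starts Thu → 5 of Thu, Fri, Sat ✓
Jun: 30 days, starts Sun → 5 of Sun, Mon
Jul: 31 days, starts Tue → 5 of Tue, Wed, Thu
Aug: 31 days, starts Fri → 5 of Fri, Sat, Sun ✓
Sep: 30 days, starts Mon → 5 of Mon, Tue
Oct: 31 days, starts Wed → 5 of Wed, Thu, Fri
Nov: 30 days, starts Sat → 5 of Sat, Sun ✓
Dec: 31 days, starts Mon → 5 of Mon, Tue, Wed
Months with five Saturdays: Mar, May, Aug, Nov.

4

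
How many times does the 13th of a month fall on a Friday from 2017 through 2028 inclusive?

Friday-the-13ths by year:
2017: Jan, Oct
2018: Apr, Jul
2019: Sep, Dec
2020: Mar, Nov
2021: Aug
2022: May
2023: Jan, Oct
2024: Sep, Dec
2025: Jun
2026: Feb, Mar, Nov
2027: Aug
2028: Oct

20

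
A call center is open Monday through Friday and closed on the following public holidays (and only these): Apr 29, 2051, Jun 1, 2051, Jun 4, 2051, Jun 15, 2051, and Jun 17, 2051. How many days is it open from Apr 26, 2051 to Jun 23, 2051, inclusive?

Apr 26, 2051 is a Wednesday.
That's 59 days from start to end, counting both.
59 = 7 × 8 + 3, so there are 8 full weeks plus 3 extra days.
Each full week contributes 5 weekdays (Mon–Fri): 8 × 5 = 40.
The 3 extra days are Wed, Thu, Fri — 3 of them qualify.
Total: 40 + 3 = 43.
Holidays: Apr 29, 2051 (Sat); Jun 1, 2051 (Thu); Jun 4, 2051 (Sun); Jun 15, 2051 (Thu); Jun 17, 2051 (Sat).
2 of the 5 holidays fall on weekdays; the rest are weekends and were already excluded.
Business days: 43 − 2 = 41.

41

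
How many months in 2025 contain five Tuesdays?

A month has five Tuesdays exactly when Tuesday falls within its first (length − 28) days.
Jan: 31 days, starts Wed → 5 of Wed, Thu, Fri
Feb: 28 days, starts Sat → 5 of (none)
Mar: 31 days, starts Sat → 5 of Sat, Sun, Mon
Apr: 30 days, starts Tue → 5 of Tue, Wed ✓
May: 31 days, starts Thu → 5 of Thu, Fri, Sat
Jun: 30 days, starts Sun → 5 of Sun, Mon
Jul: 31 days, starts Tue → 5 of Tue, Wed, Thu ✓
Aug: 31 days, starts Fri → 5 of Fri, Sat, Sun
Sep: 30 days, starts Mon → 5 of Mon, Tue ✓
Oct: 31 days, starts Wed → 5 of Wed, Thu, Fri
Nov: 30 days, starts Sat → 5 of Sat, Sun
Dec: 31 days, starts Mon → 5 of Mon, Tue, Wed ✓
Months with five Tuesdays: Apr, Jul, Sep, Dec.

4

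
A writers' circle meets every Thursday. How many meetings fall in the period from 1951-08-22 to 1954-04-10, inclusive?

1951-08-22 is a Wednesday.
That's 963 days from start to end, counting both.
963 = 7 × 137 + 4, so there are 137 full weeks plus 4 extra days.
Each full week contributes one Thursday: 137 so far.
The 4 extra days are Wed, Thu, Fri, Sat — 1 of them qualifies.
Total: 137 + 1 = 138.

138 Thursdays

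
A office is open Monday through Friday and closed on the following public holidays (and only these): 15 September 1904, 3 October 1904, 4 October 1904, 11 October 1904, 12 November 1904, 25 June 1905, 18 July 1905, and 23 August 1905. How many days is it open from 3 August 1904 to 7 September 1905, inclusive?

281 business days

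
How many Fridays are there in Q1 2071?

13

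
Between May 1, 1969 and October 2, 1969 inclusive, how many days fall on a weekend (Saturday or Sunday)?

44

May 1, 1969 is a Thursday.
The range spans 155 days (inclusive of both endpoints).
155 = 7 × 22 + 1, so there are 22 full weeks plus 1 extra day.
Each full week contributes 2 weekend days (Sat, Sun): 22 × 2 = 44.
The 1 extra day is Thu — none qualify.
Total: 44 + 0 = 44.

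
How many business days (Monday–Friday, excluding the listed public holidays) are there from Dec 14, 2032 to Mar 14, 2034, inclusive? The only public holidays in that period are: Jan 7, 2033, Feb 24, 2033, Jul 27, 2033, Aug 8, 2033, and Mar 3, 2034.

321

Dec 14, 2032 is a Tuesday.
The range spans 456 days (inclusive of both endpoints).
456 = 7 × 65 + 1, so there are 65 full weeks plus 1 extra day.
Each full week contributes 5 weekdays (Mon–Fri): 65 × 5 = 325.
The 1 extra day is Tuesday — 1 of them qualifies.
Total: 325 + 1 = 326.
Holidays: Jan 7, 2033 (Fri); Feb 24, 2033 (Thu); Jul 27, 2033 (Wed); Aug 8, 2033 (Mon); Mar 3, 2034 (Fri).
All 5 holidays fall on weekdays, so subtract 5.
Business days: 326 − 5 = 321.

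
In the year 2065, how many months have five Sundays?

4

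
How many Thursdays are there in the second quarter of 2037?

Apr 1, 2037 is a Wednesday.
That's 91 days from start to end, counting both.
91 = 7 × 13, so the span is exactly 13 full weeks.
Each full week contributes one Thursday: 13 so far.

13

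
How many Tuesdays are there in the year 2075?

53

January 1, 2075 is a Tuesday.
That's 365 days from start to end, counting both.
365 = 7 × 52 + 1, so there are 52 full weeks plus 1 extra day.
Each full week contributes one Tuesday: 52 so far.
The 1 extra day is Tuesday — 1 of them qualifies.
Total: 52 + 1 = 53.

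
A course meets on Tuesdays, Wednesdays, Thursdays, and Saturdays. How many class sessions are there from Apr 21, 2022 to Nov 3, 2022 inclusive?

113

Apr 21, 2022 is a Thursday.
That's 197 days from start to end, counting both.
197 = 7 × 28 + 1, so there are 28 full weeks plus 1 extra day.
Each full week contributes 4 days from the set (Tue, Wed, Thu, Sat): 28 × 4 = 112.
The 1 extra day is Thursday — 1 of them qualifies.
Total: 112 + 1 = 113.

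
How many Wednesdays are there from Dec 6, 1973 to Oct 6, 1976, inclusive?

148 Wednesdays

Dec 6, 1973 is a Thursday.
From Dec 6, 1973 to Oct 6, 1976 is 1036 days inclusive.
1036 = 7 × 148, so the span is exactly 148 full weeks.
Each full week contributes one Wednesday: 148 so far.
Total: 148.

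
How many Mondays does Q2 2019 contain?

2019-04-01 is a Monday.
That's 91 days from start to end, counting both.
91 = 7 × 13, so the span is exactly 13 full weeks.
Each full week contributes one Monday: 13 so far.
Total: 13.

13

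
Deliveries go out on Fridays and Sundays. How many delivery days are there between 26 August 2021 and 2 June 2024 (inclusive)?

26 August 2021 is a Thursday.
That's 1012 days from start to end, counting both.
1012 = 7 × 144 + 4, so there are 144 full weeks plus 4 extra days.
Each full week contributes 2 days from the set (Fri, Sun): 144 × 2 = 288.
The 4 extra days are Thursday, Friday, Saturday, Sunday — 2 of them qualify.
Total: 288 + 2 = 290.

290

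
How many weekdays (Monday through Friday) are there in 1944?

260 weekdays

1944-01-01 is a Saturday.
The range spans 366 days (inclusive of both endpoints).
366 = 7 × 52 + 2, so there are 52 full weeks plus 2 extra days.
Each full week contributes 5 weekdays (Mon–Fri): 52 × 5 = 260.
The 2 extra days are Sat, Sun — none qualify.
Total: 260 + 0 = 260.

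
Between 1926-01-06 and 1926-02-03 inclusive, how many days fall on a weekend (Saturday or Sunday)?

1926-01-06 is a Wednesday.
From 1926-01-06 to 1926-02-03 is 29 days inclusive.
29 = 7 × 4 + 1, so there are 4 full weeks plus 1 extra day.
Each full week contributes 2 weekend days (Sat, Sun): 4 × 2 = 8.
The 1 extra day is Wed — none qualify.
Total: 8 + 0 = 8.

8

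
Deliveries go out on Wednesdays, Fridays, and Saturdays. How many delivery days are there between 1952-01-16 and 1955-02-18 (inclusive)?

485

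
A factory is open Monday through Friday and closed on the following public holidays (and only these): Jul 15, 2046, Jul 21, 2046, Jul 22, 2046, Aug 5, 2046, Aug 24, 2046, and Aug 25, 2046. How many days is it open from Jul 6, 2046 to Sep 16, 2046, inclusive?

Jul 6, 2046 is a Friday.
From Jul 6, 2046 to Sep 16, 2046 is 73 days inclusive.
73 = 7 × 10 + 3, so there are 10 full weeks plus 3 extra days.
Each full week contributes 5 weekdays (Mon–Fri): 10 × 5 = 50.
The 3 extra days are Friday, Saturday, Sunday — 1 of them qualifies.
Total: 50 + 1 = 51.
Holidays: Jul 15, 2046 (Sun); Jul 21, 2046 (Sat); Jul 22, 2046 (Sun); Aug 5, 2046 (Sun); Aug 24, 2046 (Fri); Aug 25, 2046 (Sat).
1 of the 6 holidays fall on weekdays; the rest are weekends and were already excluded.
Business days: 51 − 1 = 50.

50 working days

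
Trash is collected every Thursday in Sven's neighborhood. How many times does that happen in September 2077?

1 September 2077 is a Wednesday.
The range spans 30 days (inclusive of both endpoints).
30 = 7 × 4 + 2, so there are 4 full weeks plus 2 extra days.
Each full week contributes one Thursday: 4 so far.
The 2 extra days are Wednesday, Thursday — 1 of them qualifies.
Total: 4 + 1 = 5.

5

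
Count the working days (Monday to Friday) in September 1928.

Sep 1, 1928 is a Saturday.
That's 30 days from start to end, counting both.
30 = 7 × 4 + 2, so there are 4 full weeks plus 2 extra days.
Each full week contributes 5 weekdays (Mon–Fri): 4 × 5 = 20.
The 2 extra days are Sat, Sun — none qualify.
Total: 20 + 0 = 20.

20 weekdays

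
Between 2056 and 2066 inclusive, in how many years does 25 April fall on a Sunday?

2

Day of week of April 25 in each year:
2056: Tue, 2057: Wed, 2058: Thu, 2059: Fri, 2060: Sun ✓, 2061: Mon, 2062: Tue, 2063: Wed, 2064: Fri, 2065: Sat, 2066: Sun ✓
Sundays: 2060, 2066.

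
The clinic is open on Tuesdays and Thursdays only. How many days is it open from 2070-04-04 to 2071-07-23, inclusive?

2070-04-04 is a Friday.
That's 476 days from start to end, counting both.
476 = 7 × 68, so the span is exactly 68 full weeks.
Each full week contributes 2 days from the set (Tue, Thu): 68 × 2 = 136.
Total: 136.

136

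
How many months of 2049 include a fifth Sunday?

4

A month has five Sundays exactly when Sunday falls within its first (length − 28) days.
Jan: 31 days, starts Fri → 5 of Fri, Sat, Sun ✓
Feb: 28 days, starts Mon → 5 of (none)
Mar: 31 days, starts Mon → 5 of Mon, Tue, Wed
Apr: 30 days, starts Thu → 5 of Thu, Fri
May: 31 days, starts Sat → 5 of Sat, Sun, Mon ✓
Jun: 30 days, starts Tue → 5 of Tue, Wed
Jul: 31 days, starts Thu → 5 of Thu, Fri, Sat
Aug: 31 days, starts Sun → 5 of Sun, Mon, Tue ✓
Sep: 30 days, starts Wed → 5 of Wed, Thu
Oct: 31 days, starts Fri → 5 of Fri, Sat, Sun ✓
Nov: 30 days, starts Mon → 5 of Mon, Tue
Dec: 31 days, starts Wed → 5 of Wed, Thu, Fri
Months with five Sundays: Jan, May, Aug, Oct.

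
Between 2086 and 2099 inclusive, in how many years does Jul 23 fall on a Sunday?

1

Day of week of July 23 in each year:
2086: Tue, 2087: Wed, 2088: Fri, 2089: Sat, 2090: Sun ✓, 2091: Mon, 2092: Wed, 2093: Thu, 2094: Fri, 2095: Sat, 2096: Mon, 2097: Tue, 2098: Wed, 2099: Thu
Sundays: 2090.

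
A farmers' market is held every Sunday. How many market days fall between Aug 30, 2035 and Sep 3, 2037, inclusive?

105

Aug 30, 2035 is a Thursday.
That's 736 days from start to end, counting both.
736 = 7 × 105 + 1, so there are 105 full weeks plus 1 extra day.
Each full week contributes one Sunday: 105 so far.
The 1 extra day is Thu — none qualify.
Total: 105 + 0 = 105.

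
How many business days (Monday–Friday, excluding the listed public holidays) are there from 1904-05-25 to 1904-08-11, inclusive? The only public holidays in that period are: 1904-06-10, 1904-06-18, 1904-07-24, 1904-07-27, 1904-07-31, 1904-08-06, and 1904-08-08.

1904-05-25 is a Wednesday.
The range spans 79 days (inclusive of both endpoints).
79 = 7 × 11 + 2, so there are 11 full weeks plus 2 extra days.
Each full week contributes 5 weekdays (Mon–Fri): 11 × 5 = 55.
The 2 extra days are Wed, Thu — 2 of them qualify.
Total: 55 + 2 = 57.
Holidays: 1904-06-10 (Fri); 1904-06-18 (Sat); 1904-07-24 (Sun); 1904-07-27 (Wed); 1904-07-31 (Sun); 1904-08-06 (Sat); 1904-08-08 (Mon).
3 of the 7 holidays fall on weekdays; the rest are weekends and were already excluded.
Business days: 57 − 3 = 54.

54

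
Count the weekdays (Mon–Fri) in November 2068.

November 1, 2068 is a Thursday.
The range spans 30 days (inclusive of both endpoints).
30 = 7 × 4 + 2, so there are 4 full weeks plus 2 extra days.
Each full week contributes 5 weekdays (Mon–Fri): 4 × 5 = 20.
The 2 extra days are Thursday, Friday — 2 of them qualify.
Total: 20 + 2 = 22.

22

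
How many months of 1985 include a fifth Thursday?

4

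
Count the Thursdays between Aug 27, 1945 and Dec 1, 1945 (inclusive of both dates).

Aug 27, 1945 is a Monday.
The range spans 97 days (inclusive of both endpoints).
97 = 7 × 13 + 6, so there are 13 full weeks plus 6 extra days.
Each full week contributes one Thursday: 13 so far.
The 6 extra days are Mon, Tue, Wed, Thu, Fri, Sat — 1 of them qualifies.
Total: 13 + 1 = 14.

14 Thursdays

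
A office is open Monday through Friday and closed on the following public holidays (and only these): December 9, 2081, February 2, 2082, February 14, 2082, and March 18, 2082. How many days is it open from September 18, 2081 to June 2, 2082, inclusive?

September 18, 2081 is a Thursday.
That's 258 days from start to end, counting both.
258 = 7 × 36 + 6, so there are 36 full weeks plus 6 extra days.
Each full week contributes 5 weekdays (Mon–Fri): 36 × 5 = 180.
The 6 extra days are Thu, Fri, Sat, Sun, Mon, Tue — 4 of them qualify.
Total: 180 + 4 = 184.
Holidays: December 9, 2081 (Tue); February 2, 2082 (Mon); February 14, 2082 (Sat); March 18, 2082 (Wed).
3 of the 4 holidays fall on weekdays; the rest are weekends and were already excluded.
Business days: 184 − 3 = 181.

181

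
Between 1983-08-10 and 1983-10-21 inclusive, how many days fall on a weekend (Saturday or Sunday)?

20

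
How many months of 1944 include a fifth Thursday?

A month has five Thursdays exactly when Thursday falls within its first (length − 28) days.
Jan: 31 days, starts Sat → 5 of Sat, Sun, Mon
Feb: 29 days, starts Tue → 5 of Tue
Mar: 31 days, starts Wed → 5 of Wed, Thu, Fri ✓
Apr: 30 days, starts Sat → 5 of Sat, Sun
May: 31 days, starts Mon → 5 of Mon, Tue, Wed
Jun: 30 days, starts Thu → 5 of Thu, Fri ✓
Jul: 31 days, starts Sat → 5 of Sat, Sun, Mon
Aug: 31 days, starts Tue → 5 of Tue, Wed, Thu ✓
Sep: 30 days, starts Fri → 5 of Fri, Sat
Oct: 31 days, starts Sun → 5 of Sun, Mon, Tue
Nov: 30 days, starts Wed → 5 of Wed, Thu ✓
Dec: 31 days, starts Fri → 5 of Fri, Sat, Sun
Months with five Thursdays: Mar, Jun, Aug, Nov.

4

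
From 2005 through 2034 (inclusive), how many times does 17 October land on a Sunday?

Day of week of October 17 in each year:
2005: Mon, 2006: Tue, 2007: Wed, 2008: Fri, 2009: Sat, 2010: Sun ✓, 2011: Mon, 2012: Wed, 2013: Thu, 2014: Fri, 2015: Sat, 2016: Mon, 2017: Tue, 2018: Wed, 2019: Thu, 2020: Sat, 2021: Sun ✓, 2022: Mon, 2023: Tue, 2024: Thu, 2025: Fri, 2026: Sat, 2027: Sun ✓, 2028: Tue, 2029: Wed, 2030: Thu, 2031: Fri, 2032: Sun ✓, 2033: Mon, 2034: Tue
Sundays: 2010, 2021, 2027, 2032.

4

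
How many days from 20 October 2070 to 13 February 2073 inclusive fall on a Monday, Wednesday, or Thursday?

364

20 October 2070 is a Monday.
The range spans 848 days (inclusive of both endpoints).
848 = 7 × 121 + 1, so there are 121 full weeks plus 1 extra day.
Each full week contributes 3 days from the set (Mon, Wed, Thu): 121 × 3 = 363.
The 1 extra day is Mon — 1 of them qualifies.
Total: 363 + 1 = 364.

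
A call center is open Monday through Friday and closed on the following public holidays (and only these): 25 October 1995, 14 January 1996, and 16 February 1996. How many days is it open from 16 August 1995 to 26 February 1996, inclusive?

137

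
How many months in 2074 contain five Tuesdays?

A month has five Tuesdays exactly when Tuesday falls within its first (length − 28) days.
Jan: 31 days, starts Mon → 5 of Mon, Tue, Wed ✓
Feb: 28 days, starts Thu → 5 of (none)
Mar: 31 days, starts Thu → 5 of Thu, Fri, Sat
Apr: 30 days, starts Sun → 5 of Sun, Mon
May: 31 days, starts Tue → 5 of Tue, Wed, Thu ✓
Jun: 30 days, starts Fri → 5 of Fri, Sat
Jul: 31 days, starts Sun → 5 of Sun, Mon, Tue ✓
Aug: 31 days, starts Wed → 5 of Wed, Thu, Fri
Sep: 30 days, starts Sat → 5 of Sat, Sun
Oct: 31 days, starts Mon → 5 of Mon, Tue, Wed ✓
Nov: 30 days, starts Thu → 5 of Thu, Fri
Dec: 31 days, starts Sat → 5 of Sat, Sun, Mon
Months with five Tuesdays: Jan, May, Jul, Oct.

4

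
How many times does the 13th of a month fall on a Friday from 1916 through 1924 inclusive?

Friday-the-13ths by year:
1916: Oct
1917: Apr, Jul
1918: Sep, Dec
1919: Jun
1920: Feb, Aug
1921: May
1922: Jan, Oct
1923: Apr, Jul
1924: Jun

14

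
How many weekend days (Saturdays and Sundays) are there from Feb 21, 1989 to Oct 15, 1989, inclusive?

Feb 21, 1989 is a Tuesday.
The range spans 237 days (inclusive of both endpoints).
237 = 7 × 33 + 6, so there are 33 full weeks plus 6 extra days.
Each full week contributes 2 weekend days (Sat, Sun): 33 × 2 = 66.
The 6 extra days are Tuesday, Wednesday, Thursday, Friday, Saturday, Sunday — 2 of them qualify.
Total: 66 + 2 = 68.

68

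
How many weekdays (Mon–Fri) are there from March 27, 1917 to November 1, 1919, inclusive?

679

March 27, 1917 is a Tuesday.
The range spans 950 days (inclusive of both endpoints).
950 = 7 × 135 + 5, so there are 135 full weeks plus 5 extra days.
Each full week contributes 5 weekdays (Mon–Fri): 135 × 5 = 675.
The 5 extra days are Tuesday, Wednesday, Thursday, Friday, Saturday — 4 of them qualify.
Total: 675 + 4 = 679.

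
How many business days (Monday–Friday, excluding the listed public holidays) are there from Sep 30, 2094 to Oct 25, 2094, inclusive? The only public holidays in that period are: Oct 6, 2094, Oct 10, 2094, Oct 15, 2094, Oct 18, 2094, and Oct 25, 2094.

14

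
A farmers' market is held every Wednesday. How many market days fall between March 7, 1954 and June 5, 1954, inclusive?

13 Wednesdays

March 7, 1954 is a Sunday.
The range spans 91 days (inclusive of both endpoints).
91 = 7 × 13, so the span is exactly 13 full weeks.
Each full week contributes one Wednesday: 13 so far.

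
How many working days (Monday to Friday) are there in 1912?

262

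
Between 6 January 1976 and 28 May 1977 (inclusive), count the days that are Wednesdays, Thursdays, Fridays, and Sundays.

291

6 January 1976 is a Tuesday.
That's 509 days from start to end, counting both.
509 = 7 × 72 + 5, so there are 72 full weeks plus 5 extra days.
Each full week contributes 4 days from the set (Wed, Thu, Fri, Sun): 72 × 4 = 288.
The 5 extra days are Tue, Wed, Thu, Fri, Sat — 3 of them qualify.
Total: 288 + 3 = 291.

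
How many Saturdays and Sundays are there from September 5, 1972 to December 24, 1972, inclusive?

32

September 5, 1972 is a Tuesday.
The range spans 111 days (inclusive of both endpoints).
111 = 7 × 15 + 6, so there are 15 full weeks plus 6 extra days.
Each full week contributes 2 weekend days (Sat, Sun): 15 × 2 = 30.
The 6 extra days are Tue, Wed, Thu, Fri, Sat, Sun — 2 of them qualify.
Total: 30 + 2 = 32.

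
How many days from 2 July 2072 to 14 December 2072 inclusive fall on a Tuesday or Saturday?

2 July 2072 is a Saturday.
That's 166 days from start to end, counting both.
166 = 7 × 23 + 5, so there are 23 full weeks plus 5 extra days.
Each full week contributes 2 days from the set (Tue, Sat): 23 × 2 = 46.
The 5 extra days are Saturday, Sunday, Monday, Tuesday, Wednesday — 2 of them qualify.
Total: 46 + 2 = 48.

48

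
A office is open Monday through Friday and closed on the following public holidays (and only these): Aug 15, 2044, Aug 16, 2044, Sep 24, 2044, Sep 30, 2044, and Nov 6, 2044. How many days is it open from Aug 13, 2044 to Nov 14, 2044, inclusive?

Aug 13, 2044 is a Saturday.
That's 94 days from start to end, counting both.
94 = 7 × 13 + 3, so there are 13 full weeks plus 3 extra days.
Each full week contributes 5 weekdays (Mon–Fri): 13 × 5 = 65.
The 3 extra days are Saturday, Sunday, Monday — 1 of them qualifies.
Total: 65 + 1 = 66.
Holidays: Aug 15, 2044 (Mon); Aug 16, 2044 (Tue); Sep 24, 2044 (Sat); Sep 30, 2044 (Fri); Nov 6, 2044 (Sun).
3 of the 5 holidays fall on weekdays; the rest are weekends and were already excluded.
Business days: 66 − 3 = 63.

63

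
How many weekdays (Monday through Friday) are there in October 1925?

1 October 1925 is a Thursday.
From 1 October 1925 to 31 October 1925 is 31 days inclusive.
31 = 7 × 4 + 3, so there are 4 full weeks plus 3 extra days.
Each full week contributes 5 weekdays (Mon–Fri): 4 × 5 = 20.
The 3 extra days are Thursday, Friday, Saturday — 2 of them qualify.
Total: 20 + 2 = 22.

22 weekdays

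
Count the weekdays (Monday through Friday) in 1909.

261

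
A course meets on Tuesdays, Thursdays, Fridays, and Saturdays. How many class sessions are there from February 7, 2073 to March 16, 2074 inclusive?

February 7, 2073 is a Tuesday.
The range spans 403 days (inclusive of both endpoints).
403 = 7 × 57 + 4, so there are 57 full weeks plus 4 extra days.
Each full week contributes 4 days from the set (Tue, Thu, Fri, Sat): 57 × 4 = 228.
The 4 extra days are Tuesday, Wednesday, Thursday, Friday — 3 of them qualify.
Total: 228 + 3 = 231.

231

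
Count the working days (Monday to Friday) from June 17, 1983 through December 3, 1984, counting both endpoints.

June 17, 1983 is a Friday.
That's 536 days from start to end, counting both.
536 = 7 × 76 + 4, so there are 76 full weeks plus 4 extra days.
Each full week contributes 5 weekdays (Mon–Fri): 76 × 5 = 380.
The 4 extra days are Fri, Sat, Sun, Mon — 2 of them qualify.
Total: 380 + 2 = 382.

382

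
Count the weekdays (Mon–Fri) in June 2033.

22

June 1, 2033 is a Wednesday.
The range spans 30 days (inclusive of both endpoints).
30 = 7 × 4 + 2, so there are 4 full weeks plus 2 extra days.
Each full week contributes 5 weekdays (Mon–Fri): 4 × 5 = 20.
The 2 extra days are Wednesday, Thursday — 2 of them qualify.
Total: 20 + 2 = 22.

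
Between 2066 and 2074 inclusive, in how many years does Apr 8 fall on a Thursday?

1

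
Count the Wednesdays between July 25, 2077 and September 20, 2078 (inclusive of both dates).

July 25, 2077 is a Sunday.
From July 25, 2077 to September 20, 2078 is 423 days inclusive.
423 = 7 × 60 + 3, so there are 60 full weeks plus 3 extra days.
Each full week contributes one Wednesday: 60 so far.
The 3 extra days are Sun, Mon, Tue — none qualify.
Total: 60 + 0 = 60.

60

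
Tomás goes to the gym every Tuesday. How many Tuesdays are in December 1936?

5

Dec 1, 1936 is a Tuesday.
From Dec 1, 1936 to Dec 31, 1936 is 31 days inclusive.
31 = 7 × 4 + 3, so there are 4 full weeks plus 3 extra days.
Each full week contributes one Tuesday: 4 so far.
The 3 extra days are Tue, Wed, Thu — 1 of them qualifies.
Total: 4 + 1 = 5.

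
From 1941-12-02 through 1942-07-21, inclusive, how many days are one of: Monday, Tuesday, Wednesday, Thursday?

133

1941-12-02 is a Tuesday.
That's 232 days from start to end, counting both.
232 = 7 × 33 + 1, so there are 33 full weeks plus 1 extra day.
Each full week contributes 4 days from the set (Mon, Tue, Wed, Thu): 33 × 4 = 132.
The 1 extra day is Tuesday — 1 of them qualifies.
Total: 132 + 1 = 133.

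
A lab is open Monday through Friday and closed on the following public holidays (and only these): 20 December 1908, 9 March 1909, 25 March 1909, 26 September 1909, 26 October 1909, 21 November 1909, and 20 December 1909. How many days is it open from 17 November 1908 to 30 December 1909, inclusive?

17 November 1908 is a Tuesday.
That's 409 days from start to end, counting both.
409 = 7 × 58 + 3, so there are 58 full weeks plus 3 extra days.
Each full week contributes 5 weekdays (Mon–Fri): 58 × 5 = 290.
The 3 extra days are Tue, Wed, Thu — 3 of them qualify.
Total: 290 + 3 = 293.
Holidays: 20 December 1908 (Sun); 9 March 1909 (Tue); 25 March 1909 (Thu); 26 September 1909 (Sun); 26 October 1909 (Tue); 21 November 1909 (Sun); 20 December 1909 (Mon).
4 of the 7 holidays fall on weekdays; the rest are weekends and were already excluded.
Business days: 293 − 4 = 289.

289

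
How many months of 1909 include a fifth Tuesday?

4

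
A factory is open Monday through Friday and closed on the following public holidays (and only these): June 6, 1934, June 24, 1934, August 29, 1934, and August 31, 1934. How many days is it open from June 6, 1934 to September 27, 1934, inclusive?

79

June 6, 1934 is a Wednesday.
The range spans 114 days (inclusive of both endpoints).
114 = 7 × 16 + 2, so there are 16 full weeks plus 2 extra days.
Each full week contributes 5 weekdays (Mon–Fri): 16 × 5 = 80.
The 2 extra days are Wednesday, Thursday — 2 of them qualify.
Total: 80 + 2 = 82.
Holidays: June 6, 1934 (Wed); June 24, 1934 (Sun); August 29, 1934 (Wed); August 31, 1934 (Fri).
3 of the 4 holidays fall on weekdays; the rest are weekends and were already excluded.
Business days: 82 − 3 = 79.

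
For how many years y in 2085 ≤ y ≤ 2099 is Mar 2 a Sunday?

3

Day of week of March 2 in each year:
2085: Fri, 2086: Sat, 2087: Sun ✓, 2088: Tue, 2089: Wed, 2090: Thu, 2091: Fri, 2092: Sun ✓, 2093: Mon, 2094: Tue, 2095: Wed, 2096: Fri, 2097: Sat, 2098: Sun ✓, 2099: Mon
Sundays: 2087, 2092, 2098.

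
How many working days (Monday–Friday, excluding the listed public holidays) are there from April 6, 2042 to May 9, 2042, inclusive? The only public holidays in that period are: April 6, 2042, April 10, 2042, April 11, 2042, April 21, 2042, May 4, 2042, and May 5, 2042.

April 6, 2042 is a Sunday.
The range spans 34 days (inclusive of both endpoints).
34 = 7 × 4 + 6, so there are 4 full weeks plus 6 extra days.
Each full week contributes 5 weekdays (Mon–Fri): 4 × 5 = 20.
The 6 extra days are Sun, Mon, Tue, Wed, Thu, Fri — 5 of them qualify.
Total: 20 + 5 = 25.
Holidays: April 6, 2042 (Sun); April 10, 2042 (Thu); April 11, 2042 (Fri); April 21, 2042 (Mon); May 4, 2042 (Sun); May 5, 2042 (Mon).
4 of the 6 holidays fall on weekdays; the rest are weekends and were already excluded.
Business days: 25 − 4 = 21.

21 working days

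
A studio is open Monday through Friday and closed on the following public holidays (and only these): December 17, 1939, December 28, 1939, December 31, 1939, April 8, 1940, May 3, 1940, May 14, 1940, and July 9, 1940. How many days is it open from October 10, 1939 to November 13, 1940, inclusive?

October 10, 1939 is a Tuesday.
From October 10, 1939 to November 13, 1940 is 401 days inclusive.
401 = 7 × 57 + 2, so there are 57 full weeks plus 2 extra days.
Each full week contributes 5 weekdays (Mon–Fri): 57 × 5 = 285.
The 2 extra days are Tue, Wed — 2 of them qualify.
Total: 285 + 2 = 287.
Holidays: December 17, 1939 (Sun); December 28, 1939 (Thu); December 31, 1939 (Sun); April 8, 1940 (Mon); May 3, 1940 (Fri); May 14, 1940 (Tue); July 9, 1940 (Tue).
5 of the 7 holidays fall on weekdays; the rest are weekends and were already excluded.
Business days: 287 − 5 = 282.

282 business days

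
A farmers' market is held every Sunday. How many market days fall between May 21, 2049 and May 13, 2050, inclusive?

51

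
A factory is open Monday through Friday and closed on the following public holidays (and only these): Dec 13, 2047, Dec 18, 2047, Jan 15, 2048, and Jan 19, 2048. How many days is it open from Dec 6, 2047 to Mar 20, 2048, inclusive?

73

Dec 6, 2047 is a Friday.
From Dec 6, 2047 to Mar 20, 2048 is 106 days inclusive.
106 = 7 × 15 + 1, so there are 15 full weeks plus 1 extra day.
Each full week contributes 5 weekdays (Mon–Fri): 15 × 5 = 75.
The 1 extra day is Friday — 1 of them qualifies.
Total: 75 + 1 = 76.
Holidays: Dec 13, 2047 (Fri); Dec 18, 2047 (Wed); Jan 15, 2048 (Wed); Jan 19, 2048 (Sun).
3 of the 4 holidays fall on weekdays; the rest are weekends and were already excluded.
Business days: 76 − 3 = 73.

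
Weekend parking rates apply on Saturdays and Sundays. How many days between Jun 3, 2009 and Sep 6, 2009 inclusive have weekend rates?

Jun 3, 2009 is a Wednesday.
From Jun 3, 2009 to Sep 6, 2009 is 96 days inclusive.
96 = 7 × 13 + 5, so there are 13 full weeks plus 5 extra days.
Each full week contributes 2 weekend days (Sat, Sun): 13 × 2 = 26.
The 5 extra days are Wednesday, Thursday, Friday, Saturday, Sunday — 2 of them qualify.
Total: 26 + 2 = 28.

28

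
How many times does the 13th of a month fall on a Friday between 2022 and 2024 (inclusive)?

Friday-the-13ths by year:
2022: May
2023: Jan, Oct
2024: Sep, Dec

5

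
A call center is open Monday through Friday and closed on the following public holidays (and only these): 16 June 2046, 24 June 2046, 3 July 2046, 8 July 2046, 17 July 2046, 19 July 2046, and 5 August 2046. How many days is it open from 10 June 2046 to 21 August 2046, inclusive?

49 working days

10 June 2046 is a Sunday.
That's 73 days from start to end, counting both.
73 = 7 × 10 + 3, so there are 10 full weeks plus 3 extra days.
Each full week contributes 5 weekdays (Mon–Fri): 10 × 5 = 50.
The 3 extra days are Sun, Mon, Tue — 2 of them qualify.
Total: 50 + 2 = 52.
Holidays: 16 June 2046 (Sat); 24 June 2046 (Sun); 3 July 2046 (Tue); 8 July 2046 (Sun); 17 July 2046 (Tue); 19 July 2046 (Thu); 5 August 2046 (Sun).
3 of the 7 holidays fall on weekdays; the rest are weekends and were already excluded.
Business days: 52 − 3 = 49.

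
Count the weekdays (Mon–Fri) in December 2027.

23 weekdays

December 1, 2027 is a Wednesday.
The range spans 31 days (inclusive of both endpoints).
31 = 7 × 4 + 3, so there are 4 full weeks plus 3 extra days.
Each full week contributes 5 weekdays (Mon–Fri): 4 × 5 = 20.
The 3 extra days are Wed, Thu, Fri — 3 of them qualify.
Total: 20 + 3 = 23.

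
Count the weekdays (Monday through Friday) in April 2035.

21 weekdays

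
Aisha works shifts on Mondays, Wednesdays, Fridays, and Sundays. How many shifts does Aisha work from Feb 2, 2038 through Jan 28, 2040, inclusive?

414

Feb 2, 2038 is a Tuesday.
The range spans 726 days (inclusive of both endpoints).
726 = 7 × 103 + 5, so there are 103 full weeks plus 5 extra days.
Each full week contributes 4 days from the set (Mon, Wed, Fri, Sun): 103 × 4 = 412.
The 5 extra days are Tuesday, Wednesday, Thursday, Friday, Saturday — 2 of them qualify.
Total: 412 + 2 = 414.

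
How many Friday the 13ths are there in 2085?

2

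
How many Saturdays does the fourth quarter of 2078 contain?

14

2078-10-01 is a Saturday.
The range spans 92 days (inclusive of both endpoints).
92 = 7 × 13 + 1, so there are 13 full weeks plus 1 extra day.
Each full week contributes one Saturday: 13 so far.
The 1 extra day is Sat — 1 of them qualifies.
Total: 13 + 1 = 14.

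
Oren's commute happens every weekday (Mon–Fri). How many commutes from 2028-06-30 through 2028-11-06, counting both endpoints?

2028-06-30 is a Friday.
That's 130 days from start to end, counting both.
130 = 7 × 18 + 4, so there are 18 full weeks plus 4 extra days.
Each full week contributes 5 weekdays (Mon–Fri): 18 × 5 = 90.
The 4 extra days are Fri, Sat, Sun, Mon — 2 of them qualify.
Total: 90 + 2 = 92.

92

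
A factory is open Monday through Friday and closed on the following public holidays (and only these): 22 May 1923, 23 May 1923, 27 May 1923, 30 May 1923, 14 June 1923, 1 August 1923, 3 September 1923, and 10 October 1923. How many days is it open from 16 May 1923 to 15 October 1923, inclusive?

102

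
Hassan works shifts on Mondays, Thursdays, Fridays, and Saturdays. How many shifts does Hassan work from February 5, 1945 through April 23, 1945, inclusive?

45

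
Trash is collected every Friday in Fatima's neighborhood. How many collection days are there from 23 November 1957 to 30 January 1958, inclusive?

9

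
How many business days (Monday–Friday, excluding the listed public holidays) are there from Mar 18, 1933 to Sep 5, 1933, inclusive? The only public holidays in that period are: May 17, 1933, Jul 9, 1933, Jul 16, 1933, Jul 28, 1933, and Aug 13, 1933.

Mar 18, 1933 is a Saturday.
From Mar 18, 1933 to Sep 5, 1933 is 172 days inclusive.
172 = 7 × 24 + 4, so there are 24 full weeks plus 4 extra days.
Each full week contributes 5 weekdays (Mon–Fri): 24 × 5 = 120.
The 4 extra days are Sat, Sun, Mon, Tue — 2 of them qualify.
Total: 120 + 2 = 122.
Holidays: May 17, 1933 (Wed); Jul 9, 1933 (Sun); Jul 16, 1933 (Sun); Jul 28, 1933 (Fri); Aug 13, 1933 (Sun).
2 of the 5 holidays fall on weekdays; the rest are weekends and were already excluded.
Business days: 122 − 2 = 120.

120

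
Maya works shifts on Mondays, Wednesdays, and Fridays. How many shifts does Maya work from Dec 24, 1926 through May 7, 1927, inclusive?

58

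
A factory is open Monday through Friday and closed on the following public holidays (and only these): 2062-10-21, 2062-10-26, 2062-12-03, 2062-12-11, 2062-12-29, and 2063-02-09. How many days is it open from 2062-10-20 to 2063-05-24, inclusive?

151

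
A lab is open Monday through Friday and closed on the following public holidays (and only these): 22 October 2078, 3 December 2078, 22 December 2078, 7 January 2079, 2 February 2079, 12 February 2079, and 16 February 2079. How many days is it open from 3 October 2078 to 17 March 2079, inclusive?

3 October 2078 is a Monday.
That's 166 days from start to end, counting both.
166 = 7 × 23 + 5, so there are 23 full weeks plus 5 extra days.
Each full week contributes 5 weekdays (Mon–Fri): 23 × 5 = 115.
The 5 extra days are Mon, Tue, Wed, Thu, Fri — 5 of them qualify.
Total: 115 + 5 = 120.
Holidays: 22 October 2078 (Sat); 3 December 2078 (Sat); 22 December 2078 (Thu); 7 January 2079 (Sat); 2 February 2079 (Thu); 12 February 2079 (Sun); 16 February 2079 (Thu).
3 of the 7 holidays fall on weekdays; the rest are weekends and were already excluded.
Business days: 120 − 3 = 117.

117 business days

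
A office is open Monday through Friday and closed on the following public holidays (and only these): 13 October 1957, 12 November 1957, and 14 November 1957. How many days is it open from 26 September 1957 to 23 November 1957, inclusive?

40

26 September 1957 is a Thursday.
That's 59 days from start to end, counting both.
59 = 7 × 8 + 3, so there are 8 full weeks plus 3 extra days.
Each full week contributes 5 weekdays (Mon–Fri): 8 × 5 = 40.
The 3 extra days are Thursday, Friday, Saturday — 2 of them qualify.
Total: 40 + 2 = 42.
Holidays: 13 October 1957 (Sun); 12 November 1957 (Tue); 14 November 1957 (Thu).
2 of the 3 holidays fall on weekdays; the rest are weekends and were already excluded.
Business days: 42 − 2 = 40.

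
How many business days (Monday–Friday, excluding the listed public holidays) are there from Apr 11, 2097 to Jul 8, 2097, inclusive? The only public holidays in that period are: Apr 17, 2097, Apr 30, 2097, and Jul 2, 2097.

60

Apr 11, 2097 is a Thursday.
That's 89 days from start to end, counting both.
89 = 7 × 12 + 5, so there are 12 full weeks plus 5 extra days.
Each full week contributes 5 weekdays (Mon–Fri): 12 × 5 = 60.
The 5 extra days are Thursday, Friday, Saturday, Sunday, Monday — 3 of them qualify.
Total: 60 + 3 = 63.
Holidays: Apr 17, 2097 (Wed); Apr 30, 2097 (Tue); Jul 2, 2097 (Tue).
All 3 holidays fall on weekdays, so subtract 3.
Business days: 63 − 3 = 60.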